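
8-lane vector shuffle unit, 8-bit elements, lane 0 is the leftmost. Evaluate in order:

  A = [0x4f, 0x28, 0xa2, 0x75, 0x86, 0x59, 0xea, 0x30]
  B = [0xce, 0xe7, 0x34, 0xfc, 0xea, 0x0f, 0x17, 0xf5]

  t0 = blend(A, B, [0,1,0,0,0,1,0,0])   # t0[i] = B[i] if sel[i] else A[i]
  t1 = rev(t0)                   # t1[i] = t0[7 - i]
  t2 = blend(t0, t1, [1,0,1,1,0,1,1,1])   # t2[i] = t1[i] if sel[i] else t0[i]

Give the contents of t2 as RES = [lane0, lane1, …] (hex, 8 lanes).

t0 = [0x4f, 0xe7, 0xa2, 0x75, 0x86, 0x0f, 0xea, 0x30]
t1 = [0x30, 0xea, 0x0f, 0x86, 0x75, 0xa2, 0xe7, 0x4f]
t2 = [0x30, 0xe7, 0x0f, 0x86, 0x86, 0xa2, 0xe7, 0x4f]

RES = [ 0x30  0xe7  0x0f  0x86  0x86  0xa2  0xe7  0x4f ]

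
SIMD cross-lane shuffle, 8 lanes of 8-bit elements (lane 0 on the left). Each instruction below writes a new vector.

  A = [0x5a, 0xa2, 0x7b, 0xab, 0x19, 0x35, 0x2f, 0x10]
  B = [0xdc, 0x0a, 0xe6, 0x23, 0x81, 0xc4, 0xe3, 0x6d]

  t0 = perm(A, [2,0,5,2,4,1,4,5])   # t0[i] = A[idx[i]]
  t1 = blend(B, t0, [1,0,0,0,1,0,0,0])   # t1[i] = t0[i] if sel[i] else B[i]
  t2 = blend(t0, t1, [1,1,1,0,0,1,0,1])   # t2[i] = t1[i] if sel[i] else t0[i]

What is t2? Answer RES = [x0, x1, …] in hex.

  t0: 7b 5a 35 7b 19 a2 19 35
  t1: 7b 0a e6 23 19 c4 e3 6d
  t2: 7b 0a e6 7b 19 c4 19 6d

RES = [ 0x7b  0x0a  0xe6  0x7b  0x19  0xc4  0x19  0x6d ]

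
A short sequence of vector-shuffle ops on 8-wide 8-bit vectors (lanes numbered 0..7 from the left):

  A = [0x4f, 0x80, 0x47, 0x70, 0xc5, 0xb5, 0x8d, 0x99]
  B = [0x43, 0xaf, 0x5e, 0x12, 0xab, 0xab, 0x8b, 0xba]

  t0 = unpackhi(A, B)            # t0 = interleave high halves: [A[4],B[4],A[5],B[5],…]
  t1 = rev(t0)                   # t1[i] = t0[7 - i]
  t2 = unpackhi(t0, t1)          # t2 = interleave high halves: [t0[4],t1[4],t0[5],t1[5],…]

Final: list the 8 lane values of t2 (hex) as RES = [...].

t0 = [0xc5, 0xab, 0xb5, 0xab, 0x8d, 0x8b, 0x99, 0xba]
t1 = [0xba, 0x99, 0x8b, 0x8d, 0xab, 0xb5, 0xab, 0xc5]
t2 = [0x8d, 0xab, 0x8b, 0xb5, 0x99, 0xab, 0xba, 0xc5]

RES = [0x8d, 0xab, 0x8b, 0xb5, 0x99, 0xab, 0xba, 0xc5]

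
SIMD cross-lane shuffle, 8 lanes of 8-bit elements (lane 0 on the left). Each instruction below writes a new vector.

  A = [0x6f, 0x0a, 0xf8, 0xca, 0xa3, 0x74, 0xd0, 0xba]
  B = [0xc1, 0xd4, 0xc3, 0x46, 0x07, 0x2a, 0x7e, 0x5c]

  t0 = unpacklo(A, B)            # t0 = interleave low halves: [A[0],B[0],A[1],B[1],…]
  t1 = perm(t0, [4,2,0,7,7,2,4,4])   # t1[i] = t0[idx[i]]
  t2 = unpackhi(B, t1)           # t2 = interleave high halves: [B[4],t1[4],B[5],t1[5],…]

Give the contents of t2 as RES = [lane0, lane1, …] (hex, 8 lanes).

RES = [ 0x07  0x46  0x2a  0x0a  0x7e  0xf8  0x5c  0xf8 ]

→ t0 |6f|c1|0a|d4|f8|c3|ca|46|
→ t1 |f8|0a|6f|46|46|0a|f8|f8|
→ t2 |07|46|2a|0a|7e|f8|5c|f8|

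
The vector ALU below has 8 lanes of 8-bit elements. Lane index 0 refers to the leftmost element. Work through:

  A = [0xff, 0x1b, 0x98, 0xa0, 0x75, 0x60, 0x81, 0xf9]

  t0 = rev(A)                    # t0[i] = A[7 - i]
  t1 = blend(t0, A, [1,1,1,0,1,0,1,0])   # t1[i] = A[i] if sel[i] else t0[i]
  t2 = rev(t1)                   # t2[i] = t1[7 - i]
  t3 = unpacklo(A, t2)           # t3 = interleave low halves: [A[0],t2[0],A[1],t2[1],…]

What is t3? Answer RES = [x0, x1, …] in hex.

RES = [ 0xff  0xff  0x1b  0x81  0x98  0x98  0xa0  0x75 ]

→ t0 |f9|81|60|75|a0|98|1b|ff|
→ t1 |ff|1b|98|75|75|98|81|ff|
→ t2 |ff|81|98|75|75|98|1b|ff|
→ t3 |ff|ff|1b|81|98|98|a0|75|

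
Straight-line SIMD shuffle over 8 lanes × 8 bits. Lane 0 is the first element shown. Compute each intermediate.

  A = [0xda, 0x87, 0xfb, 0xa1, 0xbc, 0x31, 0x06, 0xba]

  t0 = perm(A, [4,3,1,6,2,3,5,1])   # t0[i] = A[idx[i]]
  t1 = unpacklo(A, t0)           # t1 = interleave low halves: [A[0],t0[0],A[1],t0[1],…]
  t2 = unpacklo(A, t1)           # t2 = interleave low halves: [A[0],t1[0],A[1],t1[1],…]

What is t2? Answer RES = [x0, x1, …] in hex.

t0 = [0xbc, 0xa1, 0x87, 0x06, 0xfb, 0xa1, 0x31, 0x87]
t1 = [0xda, 0xbc, 0x87, 0xa1, 0xfb, 0x87, 0xa1, 0x06]
t2 = [0xda, 0xda, 0x87, 0xbc, 0xfb, 0x87, 0xa1, 0xa1]

RES = [ 0xda  0xda  0x87  0xbc  0xfb  0x87  0xa1  0xa1 ]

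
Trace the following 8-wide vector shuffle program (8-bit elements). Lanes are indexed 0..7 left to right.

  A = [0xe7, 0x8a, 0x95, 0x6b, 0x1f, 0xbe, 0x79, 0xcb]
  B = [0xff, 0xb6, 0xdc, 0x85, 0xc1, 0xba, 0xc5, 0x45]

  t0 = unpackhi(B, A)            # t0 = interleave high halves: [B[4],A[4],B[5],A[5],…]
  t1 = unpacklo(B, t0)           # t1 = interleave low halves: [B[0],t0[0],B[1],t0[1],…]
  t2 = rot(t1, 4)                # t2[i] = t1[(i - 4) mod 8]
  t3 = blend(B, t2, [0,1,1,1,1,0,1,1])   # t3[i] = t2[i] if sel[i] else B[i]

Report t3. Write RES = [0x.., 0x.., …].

RES = [0xff, 0xba, 0x85, 0xbe, 0xff, 0xba, 0xb6, 0x1f]

t0 = [0xc1, 0x1f, 0xba, 0xbe, 0xc5, 0x79, 0x45, 0xcb]
t1 = [0xff, 0xc1, 0xb6, 0x1f, 0xdc, 0xba, 0x85, 0xbe]
t2 = [0xdc, 0xba, 0x85, 0xbe, 0xff, 0xc1, 0xb6, 0x1f]
t3 = [0xff, 0xba, 0x85, 0xbe, 0xff, 0xba, 0xb6, 0x1f]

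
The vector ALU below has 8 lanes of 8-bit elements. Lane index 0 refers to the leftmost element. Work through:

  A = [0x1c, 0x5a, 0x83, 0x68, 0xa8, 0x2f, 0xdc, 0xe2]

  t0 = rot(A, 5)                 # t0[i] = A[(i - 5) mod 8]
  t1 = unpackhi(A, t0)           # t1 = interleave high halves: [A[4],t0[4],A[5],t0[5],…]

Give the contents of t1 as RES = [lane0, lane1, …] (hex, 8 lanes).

RES = [0xa8, 0xe2, 0x2f, 0x1c, 0xdc, 0x5a, 0xe2, 0x83]

t0 = [0x68, 0xa8, 0x2f, 0xdc, 0xe2, 0x1c, 0x5a, 0x83]
t1 = [0xa8, 0xe2, 0x2f, 0x1c, 0xdc, 0x5a, 0xe2, 0x83]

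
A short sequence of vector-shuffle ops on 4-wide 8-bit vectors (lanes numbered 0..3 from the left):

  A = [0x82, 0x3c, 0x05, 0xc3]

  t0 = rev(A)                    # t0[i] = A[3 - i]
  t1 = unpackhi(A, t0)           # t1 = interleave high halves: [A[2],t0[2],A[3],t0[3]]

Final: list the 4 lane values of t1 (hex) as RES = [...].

t0 = [0xc3, 0x05, 0x3c, 0x82]
t1 = [0x05, 0x3c, 0xc3, 0x82]

RES = [ 0x05  0x3c  0xc3  0x82 ]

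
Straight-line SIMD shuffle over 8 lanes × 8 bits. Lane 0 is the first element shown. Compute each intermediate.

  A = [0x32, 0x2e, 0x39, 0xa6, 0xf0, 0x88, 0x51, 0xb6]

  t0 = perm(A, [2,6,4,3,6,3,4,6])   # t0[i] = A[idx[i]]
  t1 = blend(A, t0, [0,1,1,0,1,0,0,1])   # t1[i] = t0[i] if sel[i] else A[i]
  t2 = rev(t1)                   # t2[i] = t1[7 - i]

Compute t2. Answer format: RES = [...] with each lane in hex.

RES = [ 0x51  0x51  0x88  0x51  0xa6  0xf0  0x51  0x32 ]

  t0: 39 51 f0 a6 51 a6 f0 51
  t1: 32 51 f0 a6 51 88 51 51
  t2: 51 51 88 51 a6 f0 51 32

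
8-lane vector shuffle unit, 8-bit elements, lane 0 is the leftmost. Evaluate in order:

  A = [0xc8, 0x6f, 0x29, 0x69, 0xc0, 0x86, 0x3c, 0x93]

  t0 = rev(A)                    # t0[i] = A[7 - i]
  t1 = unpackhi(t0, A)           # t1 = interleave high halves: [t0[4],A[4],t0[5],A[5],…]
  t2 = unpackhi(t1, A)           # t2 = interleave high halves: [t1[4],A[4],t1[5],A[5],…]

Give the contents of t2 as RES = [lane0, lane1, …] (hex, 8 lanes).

  t0: 93 3c 86 c0 69 29 6f c8
  t1: 69 c0 29 86 6f 3c c8 93
  t2: 6f c0 3c 86 c8 3c 93 93

RES = [0x6f, 0xc0, 0x3c, 0x86, 0xc8, 0x3c, 0x93, 0x93]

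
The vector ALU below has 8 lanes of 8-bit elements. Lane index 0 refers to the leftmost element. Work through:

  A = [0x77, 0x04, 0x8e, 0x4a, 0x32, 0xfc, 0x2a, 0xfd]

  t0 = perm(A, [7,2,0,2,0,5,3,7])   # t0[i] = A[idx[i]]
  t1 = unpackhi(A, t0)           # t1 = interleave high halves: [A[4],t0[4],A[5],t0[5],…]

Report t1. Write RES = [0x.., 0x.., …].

RES = [ 0x32  0x77  0xfc  0xfc  0x2a  0x4a  0xfd  0xfd ]

→ t0 |fd|8e|77|8e|77|fc|4a|fd|
→ t1 |32|77|fc|fc|2a|4a|fd|fd|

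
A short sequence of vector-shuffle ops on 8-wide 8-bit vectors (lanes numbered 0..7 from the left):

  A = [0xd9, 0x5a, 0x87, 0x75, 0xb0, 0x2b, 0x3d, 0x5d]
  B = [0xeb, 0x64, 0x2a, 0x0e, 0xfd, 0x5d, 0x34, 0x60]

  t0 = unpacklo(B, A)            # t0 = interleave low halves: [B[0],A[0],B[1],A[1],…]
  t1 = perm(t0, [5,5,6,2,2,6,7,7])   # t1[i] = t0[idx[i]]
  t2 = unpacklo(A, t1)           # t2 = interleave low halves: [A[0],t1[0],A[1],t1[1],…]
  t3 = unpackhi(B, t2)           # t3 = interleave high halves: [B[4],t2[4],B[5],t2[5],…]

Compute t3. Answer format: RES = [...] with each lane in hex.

  t0: eb d9 64 5a 2a 87 0e 75
  t1: 87 87 0e 64 64 0e 75 75
  t2: d9 87 5a 87 87 0e 75 64
  t3: fd 87 5d 0e 34 75 60 64

RES = [0xfd, 0x87, 0x5d, 0x0e, 0x34, 0x75, 0x60, 0x64]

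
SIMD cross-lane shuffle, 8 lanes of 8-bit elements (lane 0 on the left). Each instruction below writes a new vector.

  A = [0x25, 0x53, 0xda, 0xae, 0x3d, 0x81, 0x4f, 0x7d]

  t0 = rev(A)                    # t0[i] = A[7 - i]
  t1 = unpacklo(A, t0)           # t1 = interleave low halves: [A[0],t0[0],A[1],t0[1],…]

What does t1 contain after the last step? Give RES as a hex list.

→ t0 |7d|4f|81|3d|ae|da|53|25|
→ t1 |25|7d|53|4f|da|81|ae|3d|

RES = [0x25, 0x7d, 0x53, 0x4f, 0xda, 0x81, 0xae, 0x3d]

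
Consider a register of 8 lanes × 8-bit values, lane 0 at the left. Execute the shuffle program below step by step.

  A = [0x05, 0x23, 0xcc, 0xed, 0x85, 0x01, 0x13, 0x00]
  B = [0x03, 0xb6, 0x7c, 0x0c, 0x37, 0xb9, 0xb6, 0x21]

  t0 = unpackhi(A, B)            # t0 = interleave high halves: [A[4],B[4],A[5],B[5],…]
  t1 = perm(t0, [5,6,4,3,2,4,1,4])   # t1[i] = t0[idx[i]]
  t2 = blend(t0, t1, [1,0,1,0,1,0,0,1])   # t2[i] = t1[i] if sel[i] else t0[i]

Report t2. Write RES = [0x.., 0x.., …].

RES = [0xb6, 0x37, 0x13, 0xb9, 0x01, 0xb6, 0x00, 0x13]

t0 = [0x85, 0x37, 0x01, 0xb9, 0x13, 0xb6, 0x00, 0x21]
t1 = [0xb6, 0x00, 0x13, 0xb9, 0x01, 0x13, 0x37, 0x13]
t2 = [0xb6, 0x37, 0x13, 0xb9, 0x01, 0xb6, 0x00, 0x13]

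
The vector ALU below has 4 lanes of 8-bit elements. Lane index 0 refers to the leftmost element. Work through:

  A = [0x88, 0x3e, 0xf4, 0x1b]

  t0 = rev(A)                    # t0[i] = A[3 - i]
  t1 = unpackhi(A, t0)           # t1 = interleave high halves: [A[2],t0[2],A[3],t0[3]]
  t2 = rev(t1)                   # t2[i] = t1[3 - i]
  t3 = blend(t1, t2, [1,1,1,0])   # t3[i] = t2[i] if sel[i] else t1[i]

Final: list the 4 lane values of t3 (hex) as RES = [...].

→ t0 |1b|f4|3e|88|
→ t1 |f4|3e|1b|88|
→ t2 |88|1b|3e|f4|
→ t3 |88|1b|3e|88|

RES = [0x88, 0x1b, 0x3e, 0x88]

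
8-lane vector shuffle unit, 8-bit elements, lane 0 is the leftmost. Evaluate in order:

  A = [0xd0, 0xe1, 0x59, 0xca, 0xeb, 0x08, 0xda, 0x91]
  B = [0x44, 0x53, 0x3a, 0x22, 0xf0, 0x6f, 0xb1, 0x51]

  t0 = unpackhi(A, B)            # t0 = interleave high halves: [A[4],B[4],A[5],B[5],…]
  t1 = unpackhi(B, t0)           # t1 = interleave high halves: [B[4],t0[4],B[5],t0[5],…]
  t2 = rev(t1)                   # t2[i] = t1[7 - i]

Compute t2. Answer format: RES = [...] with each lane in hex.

RES = [ 0x51  0x51  0x91  0xb1  0xb1  0x6f  0xda  0xf0 ]

  t0: eb f0 08 6f da b1 91 51
  t1: f0 da 6f b1 b1 91 51 51
  t2: 51 51 91 b1 b1 6f da f0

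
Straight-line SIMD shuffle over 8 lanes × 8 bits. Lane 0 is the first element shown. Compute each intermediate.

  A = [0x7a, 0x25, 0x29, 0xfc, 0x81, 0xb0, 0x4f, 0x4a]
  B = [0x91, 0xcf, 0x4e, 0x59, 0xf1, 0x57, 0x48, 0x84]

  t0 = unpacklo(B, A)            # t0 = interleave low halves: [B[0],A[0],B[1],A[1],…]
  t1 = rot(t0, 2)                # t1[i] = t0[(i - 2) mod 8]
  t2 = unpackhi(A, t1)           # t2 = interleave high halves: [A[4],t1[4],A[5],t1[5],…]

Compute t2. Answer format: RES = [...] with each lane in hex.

RES = [ 0x81  0xcf  0xb0  0x25  0x4f  0x4e  0x4a  0x29 ]

→ t0 |91|7a|cf|25|4e|29|59|fc|
→ t1 |59|fc|91|7a|cf|25|4e|29|
→ t2 |81|cf|b0|25|4f|4e|4a|29|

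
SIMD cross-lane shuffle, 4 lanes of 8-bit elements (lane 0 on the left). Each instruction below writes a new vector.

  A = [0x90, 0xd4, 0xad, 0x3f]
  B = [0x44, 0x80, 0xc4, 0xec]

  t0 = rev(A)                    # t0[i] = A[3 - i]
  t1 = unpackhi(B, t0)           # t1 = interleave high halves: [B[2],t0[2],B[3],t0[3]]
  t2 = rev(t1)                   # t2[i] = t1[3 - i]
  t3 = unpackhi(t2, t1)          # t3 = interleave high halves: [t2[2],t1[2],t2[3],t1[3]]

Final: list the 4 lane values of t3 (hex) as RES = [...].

  t0: 3f ad d4 90
  t1: c4 d4 ec 90
  t2: 90 ec d4 c4
  t3: d4 ec c4 90

RES = [0xd4, 0xec, 0xc4, 0x90]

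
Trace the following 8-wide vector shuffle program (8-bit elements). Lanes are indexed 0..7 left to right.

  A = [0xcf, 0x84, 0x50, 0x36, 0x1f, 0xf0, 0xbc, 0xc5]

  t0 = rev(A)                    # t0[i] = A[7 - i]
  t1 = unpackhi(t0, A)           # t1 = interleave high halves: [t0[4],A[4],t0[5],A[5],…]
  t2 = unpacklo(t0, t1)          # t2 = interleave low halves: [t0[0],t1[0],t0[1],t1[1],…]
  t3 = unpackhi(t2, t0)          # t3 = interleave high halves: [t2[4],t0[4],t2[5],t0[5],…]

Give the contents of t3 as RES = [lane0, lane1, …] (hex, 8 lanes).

→ t0 |c5|bc|f0|1f|36|50|84|cf|
→ t1 |36|1f|50|f0|84|bc|cf|c5|
→ t2 |c5|36|bc|1f|f0|50|1f|f0|
→ t3 |f0|36|50|50|1f|84|f0|cf|

RES = [ 0xf0  0x36  0x50  0x50  0x1f  0x84  0xf0  0xcf ]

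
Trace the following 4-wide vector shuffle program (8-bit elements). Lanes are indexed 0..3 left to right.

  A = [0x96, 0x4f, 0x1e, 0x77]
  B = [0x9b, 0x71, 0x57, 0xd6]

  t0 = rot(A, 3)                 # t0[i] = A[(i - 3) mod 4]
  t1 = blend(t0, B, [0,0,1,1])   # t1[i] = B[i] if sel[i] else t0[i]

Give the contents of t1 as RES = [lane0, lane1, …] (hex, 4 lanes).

→ t0 |4f|1e|77|96|
→ t1 |4f|1e|57|d6|

RES = [0x4f, 0x1e, 0x57, 0xd6]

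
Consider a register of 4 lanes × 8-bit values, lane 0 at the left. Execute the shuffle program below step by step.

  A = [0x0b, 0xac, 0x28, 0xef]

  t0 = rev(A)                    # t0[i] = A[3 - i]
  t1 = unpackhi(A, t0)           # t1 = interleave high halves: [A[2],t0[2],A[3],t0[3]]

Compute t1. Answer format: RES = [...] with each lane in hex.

t0 = [0xef, 0x28, 0xac, 0x0b]
t1 = [0x28, 0xac, 0xef, 0x0b]

RES = [0x28, 0xac, 0xef, 0x0b]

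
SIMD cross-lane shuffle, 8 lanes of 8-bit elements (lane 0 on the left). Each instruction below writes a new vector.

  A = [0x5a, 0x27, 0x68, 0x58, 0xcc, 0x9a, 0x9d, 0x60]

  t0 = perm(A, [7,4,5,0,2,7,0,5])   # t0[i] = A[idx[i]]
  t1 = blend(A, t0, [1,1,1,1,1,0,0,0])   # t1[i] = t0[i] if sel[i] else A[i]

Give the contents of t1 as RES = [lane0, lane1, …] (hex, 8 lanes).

  t0: 60 cc 9a 5a 68 60 5a 9a
  t1: 60 cc 9a 5a 68 9a 9d 60

RES = [ 0x60  0xcc  0x9a  0x5a  0x68  0x9a  0x9d  0x60 ]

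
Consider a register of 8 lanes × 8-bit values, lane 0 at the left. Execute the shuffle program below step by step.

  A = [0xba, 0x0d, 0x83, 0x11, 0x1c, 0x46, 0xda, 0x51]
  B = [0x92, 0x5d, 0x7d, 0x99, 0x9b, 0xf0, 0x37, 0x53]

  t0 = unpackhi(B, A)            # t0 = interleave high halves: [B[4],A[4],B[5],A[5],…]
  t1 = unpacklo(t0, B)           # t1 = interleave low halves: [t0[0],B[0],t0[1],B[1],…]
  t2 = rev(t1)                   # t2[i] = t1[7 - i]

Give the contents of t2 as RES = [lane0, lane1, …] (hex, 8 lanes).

RES = [0x99, 0x46, 0x7d, 0xf0, 0x5d, 0x1c, 0x92, 0x9b]

→ t0 |9b|1c|f0|46|37|da|53|51|
→ t1 |9b|92|1c|5d|f0|7d|46|99|
→ t2 |99|46|7d|f0|5d|1c|92|9b|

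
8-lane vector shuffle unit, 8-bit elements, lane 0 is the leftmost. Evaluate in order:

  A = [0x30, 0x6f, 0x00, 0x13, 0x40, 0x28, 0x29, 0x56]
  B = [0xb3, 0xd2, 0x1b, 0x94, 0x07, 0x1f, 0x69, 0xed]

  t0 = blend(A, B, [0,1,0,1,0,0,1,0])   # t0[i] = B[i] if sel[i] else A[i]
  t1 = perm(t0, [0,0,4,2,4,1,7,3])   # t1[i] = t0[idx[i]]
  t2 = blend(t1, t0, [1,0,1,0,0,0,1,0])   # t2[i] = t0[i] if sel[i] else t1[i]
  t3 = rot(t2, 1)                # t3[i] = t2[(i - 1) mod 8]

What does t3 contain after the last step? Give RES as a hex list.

RES = [0x94, 0x30, 0x30, 0x00, 0x00, 0x40, 0xd2, 0x69]

  t0: 30 d2 00 94 40 28 69 56
  t1: 30 30 40 00 40 d2 56 94
  t2: 30 30 00 00 40 d2 69 94
  t3: 94 30 30 00 00 40 d2 69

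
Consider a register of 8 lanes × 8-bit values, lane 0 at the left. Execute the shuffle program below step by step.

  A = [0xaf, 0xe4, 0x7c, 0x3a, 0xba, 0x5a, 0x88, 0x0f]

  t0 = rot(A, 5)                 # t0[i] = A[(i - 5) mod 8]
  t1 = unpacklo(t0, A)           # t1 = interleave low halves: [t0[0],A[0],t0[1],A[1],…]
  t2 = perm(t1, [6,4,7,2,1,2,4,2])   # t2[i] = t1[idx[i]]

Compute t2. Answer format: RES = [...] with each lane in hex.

  t0: 3a ba 5a 88 0f af e4 7c
  t1: 3a af ba e4 5a 7c 88 3a
  t2: 88 5a 3a ba af ba 5a ba

RES = [0x88, 0x5a, 0x3a, 0xba, 0xaf, 0xba, 0x5a, 0xba]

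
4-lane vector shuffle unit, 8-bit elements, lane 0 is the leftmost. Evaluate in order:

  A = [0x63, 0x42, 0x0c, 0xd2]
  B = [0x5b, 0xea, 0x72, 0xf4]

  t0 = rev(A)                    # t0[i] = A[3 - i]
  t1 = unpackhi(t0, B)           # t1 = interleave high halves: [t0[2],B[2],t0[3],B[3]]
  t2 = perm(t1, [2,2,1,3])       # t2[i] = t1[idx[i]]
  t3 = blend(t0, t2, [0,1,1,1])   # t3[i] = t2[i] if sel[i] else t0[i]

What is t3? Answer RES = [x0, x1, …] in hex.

RES = [ 0xd2  0x63  0x72  0xf4 ]

t0 = [0xd2, 0x0c, 0x42, 0x63]
t1 = [0x42, 0x72, 0x63, 0xf4]
t2 = [0x63, 0x63, 0x72, 0xf4]
t3 = [0xd2, 0x63, 0x72, 0xf4]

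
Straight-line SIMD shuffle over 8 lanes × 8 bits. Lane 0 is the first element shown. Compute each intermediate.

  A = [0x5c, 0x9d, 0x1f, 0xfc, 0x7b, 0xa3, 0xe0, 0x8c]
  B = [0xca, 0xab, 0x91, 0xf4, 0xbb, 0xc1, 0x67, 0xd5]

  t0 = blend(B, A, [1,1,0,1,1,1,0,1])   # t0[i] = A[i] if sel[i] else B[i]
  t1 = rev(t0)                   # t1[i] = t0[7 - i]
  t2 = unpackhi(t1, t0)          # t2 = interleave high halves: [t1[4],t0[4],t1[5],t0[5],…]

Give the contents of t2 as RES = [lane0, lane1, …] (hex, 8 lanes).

RES = [ 0xfc  0x7b  0x91  0xa3  0x9d  0x67  0x5c  0x8c ]

t0 = [0x5c, 0x9d, 0x91, 0xfc, 0x7b, 0xa3, 0x67, 0x8c]
t1 = [0x8c, 0x67, 0xa3, 0x7b, 0xfc, 0x91, 0x9d, 0x5c]
t2 = [0xfc, 0x7b, 0x91, 0xa3, 0x9d, 0x67, 0x5c, 0x8c]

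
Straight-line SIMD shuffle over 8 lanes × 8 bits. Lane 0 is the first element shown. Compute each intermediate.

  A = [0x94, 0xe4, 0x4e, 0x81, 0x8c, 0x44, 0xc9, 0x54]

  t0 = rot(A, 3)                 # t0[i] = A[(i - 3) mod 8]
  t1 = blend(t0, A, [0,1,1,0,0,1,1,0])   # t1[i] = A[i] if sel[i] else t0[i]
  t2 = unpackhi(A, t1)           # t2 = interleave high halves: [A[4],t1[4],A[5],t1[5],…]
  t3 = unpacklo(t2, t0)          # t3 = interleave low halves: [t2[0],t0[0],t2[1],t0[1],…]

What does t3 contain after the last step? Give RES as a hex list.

t0 = [0x44, 0xc9, 0x54, 0x94, 0xe4, 0x4e, 0x81, 0x8c]
t1 = [0x44, 0xe4, 0x4e, 0x94, 0xe4, 0x44, 0xc9, 0x8c]
t2 = [0x8c, 0xe4, 0x44, 0x44, 0xc9, 0xc9, 0x54, 0x8c]
t3 = [0x8c, 0x44, 0xe4, 0xc9, 0x44, 0x54, 0x44, 0x94]

RES = [ 0x8c  0x44  0xe4  0xc9  0x44  0x54  0x44  0x94 ]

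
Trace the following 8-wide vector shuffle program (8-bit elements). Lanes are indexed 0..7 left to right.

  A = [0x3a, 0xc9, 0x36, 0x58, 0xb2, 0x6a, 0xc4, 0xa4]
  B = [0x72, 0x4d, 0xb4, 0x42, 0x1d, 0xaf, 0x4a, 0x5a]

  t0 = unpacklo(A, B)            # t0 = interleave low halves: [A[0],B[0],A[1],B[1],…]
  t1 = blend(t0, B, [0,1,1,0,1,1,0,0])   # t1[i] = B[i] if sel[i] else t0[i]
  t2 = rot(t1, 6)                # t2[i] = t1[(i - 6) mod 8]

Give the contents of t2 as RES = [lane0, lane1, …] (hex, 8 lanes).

→ t0 |3a|72|c9|4d|36|b4|58|42|
→ t1 |3a|4d|b4|4d|1d|af|58|42|
→ t2 |b4|4d|1d|af|58|42|3a|4d|

RES = [0xb4, 0x4d, 0x1d, 0xaf, 0x58, 0x42, 0x3a, 0x4d]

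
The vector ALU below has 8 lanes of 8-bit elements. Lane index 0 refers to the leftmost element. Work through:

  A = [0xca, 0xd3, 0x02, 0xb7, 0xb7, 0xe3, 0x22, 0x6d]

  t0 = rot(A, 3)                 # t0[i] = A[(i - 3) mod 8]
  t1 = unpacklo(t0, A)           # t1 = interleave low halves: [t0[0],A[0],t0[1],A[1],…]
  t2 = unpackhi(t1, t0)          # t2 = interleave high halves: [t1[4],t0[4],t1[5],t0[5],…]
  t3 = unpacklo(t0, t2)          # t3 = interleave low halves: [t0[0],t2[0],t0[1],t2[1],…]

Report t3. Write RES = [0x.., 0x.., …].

RES = [ 0xe3  0x6d  0x22  0xd3  0x6d  0x02  0xca  0x02 ]

→ t0 |e3|22|6d|ca|d3|02|b7|b7|
→ t1 |e3|ca|22|d3|6d|02|ca|b7|
→ t2 |6d|d3|02|02|ca|b7|b7|b7|
→ t3 |e3|6d|22|d3|6d|02|ca|02|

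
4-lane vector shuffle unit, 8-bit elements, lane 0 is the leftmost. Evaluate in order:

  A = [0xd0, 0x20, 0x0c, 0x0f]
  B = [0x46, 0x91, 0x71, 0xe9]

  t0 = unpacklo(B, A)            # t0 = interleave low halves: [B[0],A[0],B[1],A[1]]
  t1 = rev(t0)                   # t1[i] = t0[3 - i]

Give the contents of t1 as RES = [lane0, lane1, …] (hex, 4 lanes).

RES = [ 0x20  0x91  0xd0  0x46 ]

→ t0 |46|d0|91|20|
→ t1 |20|91|d0|46|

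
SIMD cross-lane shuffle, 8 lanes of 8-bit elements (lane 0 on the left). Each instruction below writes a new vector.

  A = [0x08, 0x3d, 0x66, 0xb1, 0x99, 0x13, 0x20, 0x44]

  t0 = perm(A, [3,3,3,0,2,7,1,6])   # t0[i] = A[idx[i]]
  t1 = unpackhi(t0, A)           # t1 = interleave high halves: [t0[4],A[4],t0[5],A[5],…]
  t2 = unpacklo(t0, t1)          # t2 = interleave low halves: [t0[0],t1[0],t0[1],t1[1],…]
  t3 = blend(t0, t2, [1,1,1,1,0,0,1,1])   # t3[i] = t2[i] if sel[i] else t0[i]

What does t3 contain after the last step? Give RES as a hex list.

RES = [0xb1, 0x66, 0xb1, 0x99, 0x66, 0x44, 0x08, 0x13]

  t0: b1 b1 b1 08 66 44 3d 20
  t1: 66 99 44 13 3d 20 20 44
  t2: b1 66 b1 99 b1 44 08 13
  t3: b1 66 b1 99 66 44 08 13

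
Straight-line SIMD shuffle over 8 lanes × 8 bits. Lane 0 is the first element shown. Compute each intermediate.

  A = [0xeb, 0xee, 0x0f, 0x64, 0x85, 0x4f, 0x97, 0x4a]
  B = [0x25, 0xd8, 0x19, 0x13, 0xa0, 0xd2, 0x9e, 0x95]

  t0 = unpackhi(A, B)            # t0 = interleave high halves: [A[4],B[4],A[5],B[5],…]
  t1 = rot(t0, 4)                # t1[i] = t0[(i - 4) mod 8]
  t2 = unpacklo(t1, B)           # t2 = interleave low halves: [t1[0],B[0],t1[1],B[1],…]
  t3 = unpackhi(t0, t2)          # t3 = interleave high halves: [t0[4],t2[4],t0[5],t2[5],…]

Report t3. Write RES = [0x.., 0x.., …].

RES = [0x97, 0x4a, 0x9e, 0x19, 0x4a, 0x95, 0x95, 0x13]

t0 = [0x85, 0xa0, 0x4f, 0xd2, 0x97, 0x9e, 0x4a, 0x95]
t1 = [0x97, 0x9e, 0x4a, 0x95, 0x85, 0xa0, 0x4f, 0xd2]
t2 = [0x97, 0x25, 0x9e, 0xd8, 0x4a, 0x19, 0x95, 0x13]
t3 = [0x97, 0x4a, 0x9e, 0x19, 0x4a, 0x95, 0x95, 0x13]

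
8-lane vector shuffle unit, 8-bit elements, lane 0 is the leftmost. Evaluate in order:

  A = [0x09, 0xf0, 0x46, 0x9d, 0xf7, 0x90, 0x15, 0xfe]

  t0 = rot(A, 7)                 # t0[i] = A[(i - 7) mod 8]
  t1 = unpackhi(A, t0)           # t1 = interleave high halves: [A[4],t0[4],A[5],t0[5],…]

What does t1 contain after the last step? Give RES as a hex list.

RES = [0xf7, 0x90, 0x90, 0x15, 0x15, 0xfe, 0xfe, 0x09]

t0 = [0xf0, 0x46, 0x9d, 0xf7, 0x90, 0x15, 0xfe, 0x09]
t1 = [0xf7, 0x90, 0x90, 0x15, 0x15, 0xfe, 0xfe, 0x09]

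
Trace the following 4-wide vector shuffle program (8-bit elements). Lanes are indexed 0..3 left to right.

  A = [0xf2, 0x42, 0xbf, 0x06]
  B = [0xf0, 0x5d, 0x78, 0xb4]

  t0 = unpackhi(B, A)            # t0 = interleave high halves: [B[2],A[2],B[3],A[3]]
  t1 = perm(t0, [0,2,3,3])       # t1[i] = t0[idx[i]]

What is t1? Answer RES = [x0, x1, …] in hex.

t0 = [0x78, 0xbf, 0xb4, 0x06]
t1 = [0x78, 0xb4, 0x06, 0x06]

RES = [0x78, 0xb4, 0x06, 0x06]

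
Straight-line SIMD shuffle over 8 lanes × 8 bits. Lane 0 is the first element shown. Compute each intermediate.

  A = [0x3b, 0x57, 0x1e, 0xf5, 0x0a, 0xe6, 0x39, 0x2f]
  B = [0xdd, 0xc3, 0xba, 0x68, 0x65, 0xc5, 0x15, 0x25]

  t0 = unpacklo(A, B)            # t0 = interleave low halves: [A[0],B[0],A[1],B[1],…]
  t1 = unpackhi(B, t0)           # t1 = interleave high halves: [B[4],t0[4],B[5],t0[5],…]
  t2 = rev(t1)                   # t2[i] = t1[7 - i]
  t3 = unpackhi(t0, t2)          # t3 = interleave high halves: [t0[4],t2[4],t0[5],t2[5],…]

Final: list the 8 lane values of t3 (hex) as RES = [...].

→ t0 |3b|dd|57|c3|1e|ba|f5|68|
→ t1 |65|1e|c5|ba|15|f5|25|68|
→ t2 |68|25|f5|15|ba|c5|1e|65|
→ t3 |1e|ba|ba|c5|f5|1e|68|65|

RES = [ 0x1e  0xba  0xba  0xc5  0xf5  0x1e  0x68  0x65 ]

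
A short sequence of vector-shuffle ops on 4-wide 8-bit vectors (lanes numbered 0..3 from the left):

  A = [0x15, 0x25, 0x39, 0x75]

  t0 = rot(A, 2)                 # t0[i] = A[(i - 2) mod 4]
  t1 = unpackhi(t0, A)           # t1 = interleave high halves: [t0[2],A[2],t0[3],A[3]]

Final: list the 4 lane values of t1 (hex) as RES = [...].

RES = [0x15, 0x39, 0x25, 0x75]

→ t0 |39|75|15|25|
→ t1 |15|39|25|75|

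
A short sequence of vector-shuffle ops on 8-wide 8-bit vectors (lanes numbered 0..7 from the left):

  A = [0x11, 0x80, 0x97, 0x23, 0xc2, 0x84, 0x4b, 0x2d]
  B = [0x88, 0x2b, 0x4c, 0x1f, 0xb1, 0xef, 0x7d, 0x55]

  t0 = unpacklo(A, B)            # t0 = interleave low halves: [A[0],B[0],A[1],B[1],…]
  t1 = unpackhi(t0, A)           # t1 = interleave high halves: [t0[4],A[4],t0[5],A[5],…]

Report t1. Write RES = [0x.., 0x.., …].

t0 = [0x11, 0x88, 0x80, 0x2b, 0x97, 0x4c, 0x23, 0x1f]
t1 = [0x97, 0xc2, 0x4c, 0x84, 0x23, 0x4b, 0x1f, 0x2d]

RES = [ 0x97  0xc2  0x4c  0x84  0x23  0x4b  0x1f  0x2d ]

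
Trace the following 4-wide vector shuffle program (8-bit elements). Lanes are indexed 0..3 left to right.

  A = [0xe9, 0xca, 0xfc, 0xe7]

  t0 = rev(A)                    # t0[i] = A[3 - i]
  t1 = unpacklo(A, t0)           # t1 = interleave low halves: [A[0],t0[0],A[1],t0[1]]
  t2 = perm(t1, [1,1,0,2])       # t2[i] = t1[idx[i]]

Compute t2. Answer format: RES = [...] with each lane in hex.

RES = [0xe7, 0xe7, 0xe9, 0xca]

→ t0 |e7|fc|ca|e9|
→ t1 |e9|e7|ca|fc|
→ t2 |e7|e7|e9|ca|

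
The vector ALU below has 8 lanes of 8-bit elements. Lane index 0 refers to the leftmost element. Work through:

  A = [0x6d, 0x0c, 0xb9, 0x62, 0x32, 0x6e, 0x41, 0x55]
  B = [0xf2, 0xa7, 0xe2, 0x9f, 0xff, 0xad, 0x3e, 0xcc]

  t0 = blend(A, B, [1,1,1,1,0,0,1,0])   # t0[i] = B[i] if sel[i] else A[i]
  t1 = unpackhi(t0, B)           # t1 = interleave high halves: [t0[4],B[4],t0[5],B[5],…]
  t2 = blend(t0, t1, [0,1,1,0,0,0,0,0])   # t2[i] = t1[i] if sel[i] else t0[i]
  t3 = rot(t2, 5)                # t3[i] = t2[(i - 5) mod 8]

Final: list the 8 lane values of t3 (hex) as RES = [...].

→ t0 |f2|a7|e2|9f|32|6e|3e|55|
→ t1 |32|ff|6e|ad|3e|3e|55|cc|
→ t2 |f2|ff|6e|9f|32|6e|3e|55|
→ t3 |9f|32|6e|3e|55|f2|ff|6e|

RES = [0x9f, 0x32, 0x6e, 0x3e, 0x55, 0xf2, 0xff, 0x6e]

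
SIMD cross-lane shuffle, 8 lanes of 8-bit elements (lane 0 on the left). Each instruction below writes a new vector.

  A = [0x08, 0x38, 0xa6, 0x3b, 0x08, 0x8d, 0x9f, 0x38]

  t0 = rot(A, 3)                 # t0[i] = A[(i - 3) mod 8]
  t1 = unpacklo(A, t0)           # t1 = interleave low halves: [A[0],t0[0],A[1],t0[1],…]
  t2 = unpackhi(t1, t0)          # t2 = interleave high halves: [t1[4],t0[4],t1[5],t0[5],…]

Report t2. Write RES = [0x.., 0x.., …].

RES = [ 0xa6  0x38  0x38  0xa6  0x3b  0x3b  0x08  0x08 ]

t0 = [0x8d, 0x9f, 0x38, 0x08, 0x38, 0xa6, 0x3b, 0x08]
t1 = [0x08, 0x8d, 0x38, 0x9f, 0xa6, 0x38, 0x3b, 0x08]
t2 = [0xa6, 0x38, 0x38, 0xa6, 0x3b, 0x3b, 0x08, 0x08]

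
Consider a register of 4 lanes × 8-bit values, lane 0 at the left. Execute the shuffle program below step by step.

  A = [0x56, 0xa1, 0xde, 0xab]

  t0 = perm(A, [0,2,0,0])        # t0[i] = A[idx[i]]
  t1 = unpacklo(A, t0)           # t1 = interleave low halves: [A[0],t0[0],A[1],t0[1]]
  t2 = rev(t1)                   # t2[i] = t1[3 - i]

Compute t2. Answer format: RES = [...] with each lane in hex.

t0 = [0x56, 0xde, 0x56, 0x56]
t1 = [0x56, 0x56, 0xa1, 0xde]
t2 = [0xde, 0xa1, 0x56, 0x56]

RES = [0xde, 0xa1, 0x56, 0x56]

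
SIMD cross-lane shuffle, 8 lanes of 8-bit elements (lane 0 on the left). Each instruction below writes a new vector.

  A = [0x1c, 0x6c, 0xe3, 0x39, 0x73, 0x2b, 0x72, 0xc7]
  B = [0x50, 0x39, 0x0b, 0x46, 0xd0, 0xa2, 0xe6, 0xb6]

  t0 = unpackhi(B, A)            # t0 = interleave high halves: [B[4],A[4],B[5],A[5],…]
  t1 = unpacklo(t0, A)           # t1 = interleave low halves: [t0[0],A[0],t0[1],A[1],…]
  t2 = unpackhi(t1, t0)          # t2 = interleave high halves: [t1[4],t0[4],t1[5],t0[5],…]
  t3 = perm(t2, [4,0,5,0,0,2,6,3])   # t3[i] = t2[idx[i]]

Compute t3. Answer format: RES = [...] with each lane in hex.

→ t0 |d0|73|a2|2b|e6|72|b6|c7|
→ t1 |d0|1c|73|6c|a2|e3|2b|39|
→ t2 |a2|e6|e3|72|2b|b6|39|c7|
→ t3 |2b|a2|b6|a2|a2|e3|39|72|

RES = [ 0x2b  0xa2  0xb6  0xa2  0xa2  0xe3  0x39  0x72 ]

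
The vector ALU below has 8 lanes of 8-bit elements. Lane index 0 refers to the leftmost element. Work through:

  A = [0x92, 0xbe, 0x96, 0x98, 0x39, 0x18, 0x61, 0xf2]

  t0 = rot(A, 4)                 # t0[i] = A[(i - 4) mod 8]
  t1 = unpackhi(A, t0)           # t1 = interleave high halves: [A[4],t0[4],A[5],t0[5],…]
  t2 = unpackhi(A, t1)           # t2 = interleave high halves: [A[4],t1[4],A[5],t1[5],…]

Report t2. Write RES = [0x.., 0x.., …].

→ t0 |39|18|61|f2|92|be|96|98|
→ t1 |39|92|18|be|61|96|f2|98|
→ t2 |39|61|18|96|61|f2|f2|98|

RES = [ 0x39  0x61  0x18  0x96  0x61  0xf2  0xf2  0x98 ]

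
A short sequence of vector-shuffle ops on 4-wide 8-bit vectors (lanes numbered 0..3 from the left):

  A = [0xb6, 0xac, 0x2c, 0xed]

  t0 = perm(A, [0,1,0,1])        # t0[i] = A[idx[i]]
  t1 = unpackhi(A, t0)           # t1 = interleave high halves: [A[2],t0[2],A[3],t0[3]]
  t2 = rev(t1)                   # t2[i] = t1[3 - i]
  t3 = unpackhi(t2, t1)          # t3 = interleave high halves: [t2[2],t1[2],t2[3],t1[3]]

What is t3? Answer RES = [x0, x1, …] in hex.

  t0: b6 ac b6 ac
  t1: 2c b6 ed ac
  t2: ac ed b6 2c
  t3: b6 ed 2c ac

RES = [ 0xb6  0xed  0x2c  0xac ]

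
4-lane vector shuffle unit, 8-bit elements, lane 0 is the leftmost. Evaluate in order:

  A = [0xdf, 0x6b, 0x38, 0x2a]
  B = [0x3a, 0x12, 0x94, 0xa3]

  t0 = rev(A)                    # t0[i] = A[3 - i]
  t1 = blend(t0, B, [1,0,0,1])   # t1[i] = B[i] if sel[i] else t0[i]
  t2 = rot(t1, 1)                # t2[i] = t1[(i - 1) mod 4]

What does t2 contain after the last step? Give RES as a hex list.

  t0: 2a 38 6b df
  t1: 3a 38 6b a3
  t2: a3 3a 38 6b

RES = [ 0xa3  0x3a  0x38  0x6b ]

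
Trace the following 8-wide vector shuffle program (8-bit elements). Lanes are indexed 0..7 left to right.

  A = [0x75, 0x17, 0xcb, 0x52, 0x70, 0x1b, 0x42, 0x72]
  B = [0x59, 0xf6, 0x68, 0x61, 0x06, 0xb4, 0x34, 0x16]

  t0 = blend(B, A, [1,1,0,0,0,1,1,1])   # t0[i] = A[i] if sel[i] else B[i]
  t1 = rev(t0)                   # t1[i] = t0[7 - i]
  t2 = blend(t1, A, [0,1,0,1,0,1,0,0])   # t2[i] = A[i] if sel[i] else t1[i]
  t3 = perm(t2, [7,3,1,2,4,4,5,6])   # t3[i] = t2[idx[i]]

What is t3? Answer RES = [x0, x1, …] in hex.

RES = [0x75, 0x52, 0x17, 0x1b, 0x61, 0x61, 0x1b, 0x17]

→ t0 |75|17|68|61|06|1b|42|72|
→ t1 |72|42|1b|06|61|68|17|75|
→ t2 |72|17|1b|52|61|1b|17|75|
→ t3 |75|52|17|1b|61|61|1b|17|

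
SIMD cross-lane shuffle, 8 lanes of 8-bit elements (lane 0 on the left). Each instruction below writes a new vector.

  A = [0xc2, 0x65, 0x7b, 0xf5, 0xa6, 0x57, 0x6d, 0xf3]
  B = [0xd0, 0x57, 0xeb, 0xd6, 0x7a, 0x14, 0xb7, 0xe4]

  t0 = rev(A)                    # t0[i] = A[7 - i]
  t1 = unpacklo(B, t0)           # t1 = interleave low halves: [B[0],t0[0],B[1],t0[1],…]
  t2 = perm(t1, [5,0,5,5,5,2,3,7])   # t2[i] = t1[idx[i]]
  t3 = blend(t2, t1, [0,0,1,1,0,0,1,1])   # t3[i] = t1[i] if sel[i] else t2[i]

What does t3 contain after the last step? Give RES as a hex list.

  t0: f3 6d 57 a6 f5 7b 65 c2
  t1: d0 f3 57 6d eb 57 d6 a6
  t2: 57 d0 57 57 57 57 6d a6
  t3: 57 d0 57 6d 57 57 d6 a6

RES = [ 0x57  0xd0  0x57  0x6d  0x57  0x57  0xd6  0xa6 ]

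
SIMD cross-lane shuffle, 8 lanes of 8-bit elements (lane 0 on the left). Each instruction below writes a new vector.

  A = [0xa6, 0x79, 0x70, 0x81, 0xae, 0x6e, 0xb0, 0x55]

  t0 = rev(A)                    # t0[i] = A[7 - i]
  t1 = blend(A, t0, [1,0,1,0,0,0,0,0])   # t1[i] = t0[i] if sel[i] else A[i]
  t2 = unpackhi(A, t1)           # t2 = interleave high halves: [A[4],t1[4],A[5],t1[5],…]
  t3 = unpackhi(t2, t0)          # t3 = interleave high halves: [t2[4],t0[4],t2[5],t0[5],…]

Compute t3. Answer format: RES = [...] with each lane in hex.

RES = [0xb0, 0x81, 0xb0, 0x70, 0x55, 0x79, 0x55, 0xa6]

t0 = [0x55, 0xb0, 0x6e, 0xae, 0x81, 0x70, 0x79, 0xa6]
t1 = [0x55, 0x79, 0x6e, 0x81, 0xae, 0x6e, 0xb0, 0x55]
t2 = [0xae, 0xae, 0x6e, 0x6e, 0xb0, 0xb0, 0x55, 0x55]
t3 = [0xb0, 0x81, 0xb0, 0x70, 0x55, 0x79, 0x55, 0xa6]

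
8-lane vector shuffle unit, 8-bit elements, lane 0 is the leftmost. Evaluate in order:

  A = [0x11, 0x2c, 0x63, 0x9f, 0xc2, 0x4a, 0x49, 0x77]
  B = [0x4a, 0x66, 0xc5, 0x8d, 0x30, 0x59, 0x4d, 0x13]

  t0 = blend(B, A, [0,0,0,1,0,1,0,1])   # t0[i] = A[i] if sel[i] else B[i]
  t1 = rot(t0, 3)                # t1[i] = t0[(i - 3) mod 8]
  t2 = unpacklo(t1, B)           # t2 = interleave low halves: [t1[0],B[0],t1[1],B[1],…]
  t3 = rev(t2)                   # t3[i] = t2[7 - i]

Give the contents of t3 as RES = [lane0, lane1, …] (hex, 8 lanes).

RES = [0x8d, 0x4a, 0xc5, 0x77, 0x66, 0x4d, 0x4a, 0x4a]

→ t0 |4a|66|c5|9f|30|4a|4d|77|
→ t1 |4a|4d|77|4a|66|c5|9f|30|
→ t2 |4a|4a|4d|66|77|c5|4a|8d|
→ t3 |8d|4a|c5|77|66|4d|4a|4a|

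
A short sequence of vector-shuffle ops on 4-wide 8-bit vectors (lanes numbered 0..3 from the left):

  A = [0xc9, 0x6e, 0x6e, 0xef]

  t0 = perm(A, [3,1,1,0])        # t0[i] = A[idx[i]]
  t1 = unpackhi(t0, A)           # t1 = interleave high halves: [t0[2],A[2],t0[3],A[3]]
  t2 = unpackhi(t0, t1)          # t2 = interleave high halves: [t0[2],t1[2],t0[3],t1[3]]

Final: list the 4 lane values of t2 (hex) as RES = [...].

  t0: ef 6e 6e c9
  t1: 6e 6e c9 ef
  t2: 6e c9 c9 ef

RES = [0x6e, 0xc9, 0xc9, 0xef]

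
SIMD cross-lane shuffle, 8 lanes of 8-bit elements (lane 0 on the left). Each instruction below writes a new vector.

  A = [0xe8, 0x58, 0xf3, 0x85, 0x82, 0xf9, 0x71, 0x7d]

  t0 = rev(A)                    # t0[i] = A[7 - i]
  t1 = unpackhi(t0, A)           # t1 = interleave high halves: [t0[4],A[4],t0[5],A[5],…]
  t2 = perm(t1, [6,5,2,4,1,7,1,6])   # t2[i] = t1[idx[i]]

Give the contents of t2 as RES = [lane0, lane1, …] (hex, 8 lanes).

RES = [0xe8, 0x71, 0xf3, 0x58, 0x82, 0x7d, 0x82, 0xe8]

→ t0 |7d|71|f9|82|85|f3|58|e8|
→ t1 |85|82|f3|f9|58|71|e8|7d|
→ t2 |e8|71|f3|58|82|7d|82|e8|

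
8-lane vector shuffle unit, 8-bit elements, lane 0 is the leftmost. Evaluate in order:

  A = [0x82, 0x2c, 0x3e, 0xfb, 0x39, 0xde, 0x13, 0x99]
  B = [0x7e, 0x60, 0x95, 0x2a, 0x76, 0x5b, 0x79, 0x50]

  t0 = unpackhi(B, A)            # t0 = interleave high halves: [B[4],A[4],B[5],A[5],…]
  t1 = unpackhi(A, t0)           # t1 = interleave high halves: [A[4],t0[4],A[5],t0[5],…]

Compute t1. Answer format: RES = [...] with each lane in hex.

  t0: 76 39 5b de 79 13 50 99
  t1: 39 79 de 13 13 50 99 99

RES = [0x39, 0x79, 0xde, 0x13, 0x13, 0x50, 0x99, 0x99]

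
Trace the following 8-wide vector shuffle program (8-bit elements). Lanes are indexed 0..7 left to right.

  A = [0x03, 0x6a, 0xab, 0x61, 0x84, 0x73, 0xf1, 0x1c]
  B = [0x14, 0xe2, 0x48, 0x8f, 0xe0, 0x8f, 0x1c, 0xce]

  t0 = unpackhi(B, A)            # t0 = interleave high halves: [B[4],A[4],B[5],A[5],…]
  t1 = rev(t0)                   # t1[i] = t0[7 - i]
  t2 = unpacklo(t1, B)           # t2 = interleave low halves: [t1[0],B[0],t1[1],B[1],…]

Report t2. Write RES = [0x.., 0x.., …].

  t0: e0 84 8f 73 1c f1 ce 1c
  t1: 1c ce f1 1c 73 8f 84 e0
  t2: 1c 14 ce e2 f1 48 1c 8f

RES = [0x1c, 0x14, 0xce, 0xe2, 0xf1, 0x48, 0x1c, 0x8f]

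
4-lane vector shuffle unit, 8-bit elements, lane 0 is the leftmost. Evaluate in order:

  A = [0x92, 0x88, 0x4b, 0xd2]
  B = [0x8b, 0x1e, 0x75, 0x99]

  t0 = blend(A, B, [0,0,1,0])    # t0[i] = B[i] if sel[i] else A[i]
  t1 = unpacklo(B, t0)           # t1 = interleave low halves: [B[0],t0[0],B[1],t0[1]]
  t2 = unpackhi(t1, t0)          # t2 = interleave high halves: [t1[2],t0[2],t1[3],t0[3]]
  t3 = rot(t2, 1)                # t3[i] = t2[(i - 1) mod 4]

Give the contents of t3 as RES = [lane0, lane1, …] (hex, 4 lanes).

RES = [ 0xd2  0x1e  0x75  0x88 ]

→ t0 |92|88|75|d2|
→ t1 |8b|92|1e|88|
→ t2 |1e|75|88|d2|
→ t3 |d2|1e|75|88|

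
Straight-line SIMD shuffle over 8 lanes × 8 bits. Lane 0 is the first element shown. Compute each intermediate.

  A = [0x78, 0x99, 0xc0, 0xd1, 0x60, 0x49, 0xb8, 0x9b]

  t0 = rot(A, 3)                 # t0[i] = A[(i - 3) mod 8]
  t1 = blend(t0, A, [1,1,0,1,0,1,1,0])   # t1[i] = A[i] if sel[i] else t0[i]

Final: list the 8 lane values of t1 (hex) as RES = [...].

→ t0 |49|b8|9b|78|99|c0|d1|60|
→ t1 |78|99|9b|d1|99|49|b8|60|

RES = [ 0x78  0x99  0x9b  0xd1  0x99  0x49  0xb8  0x60 ]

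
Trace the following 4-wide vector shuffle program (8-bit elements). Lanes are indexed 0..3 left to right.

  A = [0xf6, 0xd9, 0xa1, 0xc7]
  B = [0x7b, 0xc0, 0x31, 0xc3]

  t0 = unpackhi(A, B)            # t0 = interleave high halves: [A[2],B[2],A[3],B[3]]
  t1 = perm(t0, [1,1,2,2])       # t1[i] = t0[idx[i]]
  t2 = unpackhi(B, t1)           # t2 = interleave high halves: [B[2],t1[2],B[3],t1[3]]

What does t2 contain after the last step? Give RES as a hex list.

RES = [ 0x31  0xc7  0xc3  0xc7 ]

  t0: a1 31 c7 c3
  t1: 31 31 c7 c7
  t2: 31 c7 c3 c7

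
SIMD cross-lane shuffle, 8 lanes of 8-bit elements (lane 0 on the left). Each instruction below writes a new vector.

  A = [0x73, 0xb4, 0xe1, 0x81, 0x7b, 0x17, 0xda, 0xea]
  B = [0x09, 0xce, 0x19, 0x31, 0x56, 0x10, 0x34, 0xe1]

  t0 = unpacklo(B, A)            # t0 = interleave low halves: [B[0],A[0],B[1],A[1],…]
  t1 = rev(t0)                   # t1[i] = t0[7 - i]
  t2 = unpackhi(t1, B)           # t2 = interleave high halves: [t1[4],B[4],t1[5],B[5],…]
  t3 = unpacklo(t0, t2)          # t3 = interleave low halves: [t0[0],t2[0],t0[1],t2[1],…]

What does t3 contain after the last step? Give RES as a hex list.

RES = [ 0x09  0xb4  0x73  0x56  0xce  0xce  0xb4  0x10 ]

  t0: 09 73 ce b4 19 e1 31 81
  t1: 81 31 e1 19 b4 ce 73 09
  t2: b4 56 ce 10 73 34 09 e1
  t3: 09 b4 73 56 ce ce b4 10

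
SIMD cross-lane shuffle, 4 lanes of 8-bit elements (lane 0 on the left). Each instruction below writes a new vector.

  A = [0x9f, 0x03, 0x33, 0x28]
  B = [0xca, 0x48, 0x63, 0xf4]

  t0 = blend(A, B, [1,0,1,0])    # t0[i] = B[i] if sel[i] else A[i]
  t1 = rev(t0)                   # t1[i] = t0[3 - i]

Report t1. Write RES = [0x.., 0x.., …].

RES = [ 0x28  0x63  0x03  0xca ]

→ t0 |ca|03|63|28|
→ t1 |28|63|03|ca|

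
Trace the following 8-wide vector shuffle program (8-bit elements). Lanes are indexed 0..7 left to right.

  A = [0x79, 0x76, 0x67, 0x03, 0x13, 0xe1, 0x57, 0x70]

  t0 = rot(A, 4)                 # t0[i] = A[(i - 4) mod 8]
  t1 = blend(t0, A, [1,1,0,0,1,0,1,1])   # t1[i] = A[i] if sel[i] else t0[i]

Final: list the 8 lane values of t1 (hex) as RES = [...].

t0 = [0x13, 0xe1, 0x57, 0x70, 0x79, 0x76, 0x67, 0x03]
t1 = [0x79, 0x76, 0x57, 0x70, 0x13, 0x76, 0x57, 0x70]

RES = [0x79, 0x76, 0x57, 0x70, 0x13, 0x76, 0x57, 0x70]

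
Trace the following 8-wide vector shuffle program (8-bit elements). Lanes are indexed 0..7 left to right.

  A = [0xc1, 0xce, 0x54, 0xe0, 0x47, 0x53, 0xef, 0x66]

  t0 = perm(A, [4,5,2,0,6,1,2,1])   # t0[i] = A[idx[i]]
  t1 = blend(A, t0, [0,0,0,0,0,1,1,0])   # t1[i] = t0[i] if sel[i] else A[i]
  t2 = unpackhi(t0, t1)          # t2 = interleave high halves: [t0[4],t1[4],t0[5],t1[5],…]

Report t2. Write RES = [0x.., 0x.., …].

RES = [0xef, 0x47, 0xce, 0xce, 0x54, 0x54, 0xce, 0x66]

t0 = [0x47, 0x53, 0x54, 0xc1, 0xef, 0xce, 0x54, 0xce]
t1 = [0xc1, 0xce, 0x54, 0xe0, 0x47, 0xce, 0x54, 0x66]
t2 = [0xef, 0x47, 0xce, 0xce, 0x54, 0x54, 0xce, 0x66]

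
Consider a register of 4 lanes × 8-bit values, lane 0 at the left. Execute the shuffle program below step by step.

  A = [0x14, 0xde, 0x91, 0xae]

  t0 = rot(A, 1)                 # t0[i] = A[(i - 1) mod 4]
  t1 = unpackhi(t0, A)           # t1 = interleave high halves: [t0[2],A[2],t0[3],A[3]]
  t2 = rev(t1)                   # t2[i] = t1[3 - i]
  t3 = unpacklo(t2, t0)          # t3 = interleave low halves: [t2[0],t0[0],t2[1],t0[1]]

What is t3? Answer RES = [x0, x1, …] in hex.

→ t0 |ae|14|de|91|
→ t1 |de|91|91|ae|
→ t2 |ae|91|91|de|
→ t3 |ae|ae|91|14|

RES = [0xae, 0xae, 0x91, 0x14]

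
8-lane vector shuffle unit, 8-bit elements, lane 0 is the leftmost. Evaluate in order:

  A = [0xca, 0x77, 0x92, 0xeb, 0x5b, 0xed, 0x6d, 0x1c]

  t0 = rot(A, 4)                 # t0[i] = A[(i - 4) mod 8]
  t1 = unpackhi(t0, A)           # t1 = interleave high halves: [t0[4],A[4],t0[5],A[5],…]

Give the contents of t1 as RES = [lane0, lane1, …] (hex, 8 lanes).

t0 = [0x5b, 0xed, 0x6d, 0x1c, 0xca, 0x77, 0x92, 0xeb]
t1 = [0xca, 0x5b, 0x77, 0xed, 0x92, 0x6d, 0xeb, 0x1c]

RES = [ 0xca  0x5b  0x77  0xed  0x92  0x6d  0xeb  0x1c ]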